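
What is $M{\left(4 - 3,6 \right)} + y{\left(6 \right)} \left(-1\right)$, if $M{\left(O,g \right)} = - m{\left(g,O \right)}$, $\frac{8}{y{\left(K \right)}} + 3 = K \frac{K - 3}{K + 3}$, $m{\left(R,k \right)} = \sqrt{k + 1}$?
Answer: $8 - \sqrt{2} \approx 6.5858$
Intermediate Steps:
$m{\left(R,k \right)} = \sqrt{1 + k}$
$y{\left(K \right)} = \frac{8}{-3 + \frac{K \left(-3 + K\right)}{3 + K}}$ ($y{\left(K \right)} = \frac{8}{-3 + K \frac{K - 3}{K + 3}} = \frac{8}{-3 + K \frac{-3 + K}{3 + K}} = \frac{8}{-3 + \frac{K \left(-3 + K\right)}{3 + K}}$)
$M{\left(O,g \right)} = - \sqrt{1 + O}$
$M{\left(4 - 3,6 \right)} + y{\left(6 \right)} \left(-1\right) = - \sqrt{1 + \left(4 - 3\right)} + \frac{8 \left(3 + 6\right)}{-9 + 6^{2} - 36} \left(-1\right) = - \sqrt{1 + \left(4 - 3\right)} + 8 \frac{1}{-9 + 36 - 36} \cdot 9 \left(-1\right) = - \sqrt{1 + 1} + 8 \frac{1}{-9} \cdot 9 \left(-1\right) = - \sqrt{2} + 8 \left(- \frac{1}{9}\right) 9 \left(-1\right) = - \sqrt{2} - -8 = - \sqrt{2} + 8 = 8 - \sqrt{2}$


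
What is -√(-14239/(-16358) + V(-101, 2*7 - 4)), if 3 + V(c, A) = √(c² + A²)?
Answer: -√(-569830930 + 267584164*√10301)/16358 ≈ -9.9682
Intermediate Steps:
V(c, A) = -3 + √(A² + c²) (V(c, A) = -3 + √(c² + A²) = -3 + √(A² + c²))
-√(-14239/(-16358) + V(-101, 2*7 - 4)) = -√(-14239/(-16358) + (-3 + √((2*7 - 4)² + (-101)²))) = -√(-14239*(-1/16358) + (-3 + √((14 - 4)² + 10201))) = -√(14239/16358 + (-3 + √(10² + 10201))) = -√(14239/16358 + (-3 + √(100 + 10201))) = -√(14239/16358 + (-3 + √10301)) = -√(-34835/16358 + √10301)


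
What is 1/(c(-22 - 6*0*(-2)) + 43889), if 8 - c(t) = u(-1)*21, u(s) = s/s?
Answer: 1/43876 ≈ 2.2792e-5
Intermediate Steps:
u(s) = 1
c(t) = -13 (c(t) = 8 - 21 = -13)
1/(c(-22 - 6*0*(-2)) + 43889) = 1/(-13 + 43889) = 1/43876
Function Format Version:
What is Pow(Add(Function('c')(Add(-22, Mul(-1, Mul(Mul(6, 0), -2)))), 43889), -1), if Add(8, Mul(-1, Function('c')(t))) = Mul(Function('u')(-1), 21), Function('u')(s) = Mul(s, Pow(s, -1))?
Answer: Rational(1, 43876) ≈ 2.2792e-5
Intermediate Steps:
Function('u')(s) = 1
Function('c')(t) = -13 (Function('c')(t) = Add(8, Mul(-1, Mul(1, 21))) = Add(8, Mul(-1, 21)) = Add(8, -21) = -13)
Pow(Add(Function('c')(Add(-22, Mul(-1, Mul(Mul(6, 0), -2)))), 43889), -1) = Pow(Add(-13, 43889), -1) = Pow(43876, -1) = Rational(1, 43876)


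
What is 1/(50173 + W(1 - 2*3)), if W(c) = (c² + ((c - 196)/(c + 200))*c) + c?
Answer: 13/652576 ≈ 1.9921e-5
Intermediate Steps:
W(c) = c + c² + c*(-196 + c)/(200 + c) (W(c) = (c² + ((-196 + c)/(200 + c))*c) + c = (c² + c*(-196 + c)/(200 + c)) + c = c + c² + c*(-196 + c)/(200 + c))
1/(50173 + W(1 - 2*3)) = 1/(50173 + (1 - 2*3)*(4 + (1 - 2*3)² + 202*(1 - 2*3))/(200 + (1 - 2*3))) = 1/(50173 + (1 - 6)*(4 + (1 - 6)² + 202*(1 - 6))/(200 + (1 - 6))) = 1/(50173 - 5*(4 + (-5)² + 202*(-5))/(200 - 5)) = 1/(50173 - 5*(4 + 25 - 1010)/195) = 1/(50173 - 5*1/195*(-981)) = 1/(50173 + 327/13) = 1/(652576/13) = 13/652576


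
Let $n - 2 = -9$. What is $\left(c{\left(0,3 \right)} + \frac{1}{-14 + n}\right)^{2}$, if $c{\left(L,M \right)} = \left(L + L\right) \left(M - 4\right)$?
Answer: $\frac{1}{441} \approx 0.0022676$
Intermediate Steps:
$n = -7$ ($n = 2 - 9 = -7$)
$c{\left(L,M \right)} = 2 L \left(-4 + M\right)$
$\left(c{\left(0,3 \right)} + \frac{1}{-14 + n}\right)^{2} = \left(2 \cdot 0 \left(-4 + 3\right) + \frac{1}{-14 - 7}\right)^{2} = \left(2 \cdot 0 \left(-1\right) + \frac{1}{-21}\right)^{2} = \left(0 - \frac{1}{21}\right)^{2} = \left(- \frac{1}{21}\right)^{2} = \frac{1}{441}$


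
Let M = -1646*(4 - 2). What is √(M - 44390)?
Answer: 3*I*√5298 ≈ 218.36*I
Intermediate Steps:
M = -3292 (M = -1646*2 = -3292)
√(M - 44390) = √(-3292 - 44390) = √(-47682) = 3*I*√5298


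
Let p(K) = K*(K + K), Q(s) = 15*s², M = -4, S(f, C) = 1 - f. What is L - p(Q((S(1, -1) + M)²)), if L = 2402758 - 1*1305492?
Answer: -28393934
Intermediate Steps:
p(K) = 2*K² (p(K) = K*(2*K) = 2*K²)
L = 1097266 (L = 2402758 - 1305492 = 1097266)
L - p(Q((S(1, -1) + M)²)) = 1097266 - 2*(15*(((1 - 1*1) - 4)²)²)² = 1097266 - 2*(15*(((1 - 1) - 4)²)²)² = 1097266 - 2*(15*((0 - 4)²)²)² = 1097266 - 2*(15*((-4)²)²)² = 1097266 - 2*(15*16²)² = 1097266 - 2*(15*256)² = 1097266 - 2*3840² = 1097266 - 2*14745600 = 1097266 - 1*29491200 = 1097266 - 29491200 = -28393934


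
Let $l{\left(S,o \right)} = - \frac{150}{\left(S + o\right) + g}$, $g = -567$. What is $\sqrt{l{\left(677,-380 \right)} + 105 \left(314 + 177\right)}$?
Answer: $\frac{40 \sqrt{290}}{3} \approx 227.06$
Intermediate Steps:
$l{\left(S,o \right)} = - \frac{150}{-567 + S + o}$ ($l{\left(S,o \right)} = - \frac{150}{\left(S + o\right) - 567} = - \frac{150}{-567 + S + o}$)
$\sqrt{l{\left(677,-380 \right)} + 105 \left(314 + 177\right)} = \sqrt{- \frac{150}{-567 + 677 - 380} + 105 \left(314 + 177\right)} = \sqrt{- \frac{150}{-270} + 105 \cdot 491} = \sqrt{\left(-150\right) \left(- \frac{1}{270}\right) + 51555} = \sqrt{\frac{5}{9} + 51555} = \sqrt{\frac{464000}{9}} = \frac{40 \sqrt{290}}{3}$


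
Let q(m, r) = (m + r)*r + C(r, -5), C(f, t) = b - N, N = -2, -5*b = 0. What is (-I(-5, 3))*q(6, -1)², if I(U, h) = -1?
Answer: 9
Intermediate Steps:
b = 0 (b = -⅕*0 = 0)
C(f, t) = 2 (C(f, t) = 0 - 1*(-2) = 0 + 2 = 2)
q(m, r) = 2 + r*(m + r) (q(m, r) = (m + r)*r + 2 = r*(m + r) + 2 = 2 + r*(m + r))
(-I(-5, 3))*q(6, -1)² = (-1*(-1))*(2 + (-1)² + 6*(-1))² = 1*(2 + 1 - 6)² = 1*(-3)² = 1*9 = 9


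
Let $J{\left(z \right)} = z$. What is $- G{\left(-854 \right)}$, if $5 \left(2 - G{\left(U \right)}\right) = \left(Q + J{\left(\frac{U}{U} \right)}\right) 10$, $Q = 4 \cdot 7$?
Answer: $56$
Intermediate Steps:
$Q = 28$
$G{\left(U \right)} = -56$ ($G{\left(U \right)} = 2 - \frac{\left(28 + \frac{U}{U}\right) 10}{5} = 2 - \frac{\left(28 + 1\right) 10}{5} = 2 - \frac{29 \cdot 10}{5} = 2 - 58 = -56$)
$- G{\left(-854 \right)} = \left(-1\right) \left(-56\right) = 56$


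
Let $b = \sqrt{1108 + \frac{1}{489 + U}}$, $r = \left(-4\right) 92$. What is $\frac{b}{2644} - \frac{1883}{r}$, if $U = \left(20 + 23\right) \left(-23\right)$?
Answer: $\frac{1883}{368} + \frac{\sqrt{2769995}}{132200} \approx 5.1294$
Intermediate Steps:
$U = -989$ ($U = 43 \left(-23\right) = -989$)
$r = -368$
$b = \frac{\sqrt{2769995}}{50}$ ($b = \sqrt{1108 + \frac{1}{489 - 989}} = \sqrt{1108 + \frac{1}{-500}} = \sqrt{1108 - \frac{1}{500}} = \sqrt{\frac{553999}{500}} = \frac{\sqrt{2769995}}{50} \approx 33.287$)
$\frac{b}{2644} - \frac{1883}{r} = \frac{\frac{1}{50} \sqrt{2769995}}{2644} - \frac{1883}{-368} = \frac{\sqrt{2769995}}{50} \cdot \frac{1}{2644} - - \frac{1883}{368} = \frac{\sqrt{2769995}}{132200} + \frac{1883}{368} = \frac{1883}{368} + \frac{\sqrt{2769995}}{132200}$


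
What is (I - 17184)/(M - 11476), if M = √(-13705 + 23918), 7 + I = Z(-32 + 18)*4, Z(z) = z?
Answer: 65975524/43896121 + 5749*√10213/43896121 ≈ 1.5162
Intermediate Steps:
I = -63 (I = -7 + (-32 + 18)*4 = -7 - 14*4 = -7 - 56 = -63)
M = √10213 ≈ 101.06
(I - 17184)/(M - 11476) = (-63 - 17184)/(√10213 - 11476) = -17247/(-11476 + √10213)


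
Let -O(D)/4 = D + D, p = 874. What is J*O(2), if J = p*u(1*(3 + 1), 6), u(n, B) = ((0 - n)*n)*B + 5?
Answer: 1272544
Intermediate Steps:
u(n, B) = 5 - B*n² (u(n, B) = ((-n)*n)*B + 5 = (-n²)*B + 5 = -B*n² + 5 = 5 - B*n²)
J = -79534 (J = 874*(5 - 1*6*(1*(3 + 1))²) = 874*(5 - 1*6*(1*4)²) = 874*(5 - 1*6*4²) = 874*(5 - 1*6*16) = 874*(5 - 96) = 874*(-91) = -79534)
O(D) = -8*D (O(D) = -4*(D + D) = -8*D)
J*O(2) = -(-636272)*2 = -79534*(-16) = 1272544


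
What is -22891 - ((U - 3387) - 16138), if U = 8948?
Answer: -12314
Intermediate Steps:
-22891 - ((U - 3387) - 16138) = -22891 - ((8948 - 3387) - 16138) = -22891 - (5561 - 16138) = -22891 - 1*(-10577) = -22891 + 10577 = -12314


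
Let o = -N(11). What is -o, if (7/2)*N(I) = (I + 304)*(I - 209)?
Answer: -17820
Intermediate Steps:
N(I) = 2*(-209 + I)*(304 + I)/7 (N(I) = 2*((I + 304)*(I - 209))/7 = 2*((304 + I)*(-209 + I))/7 = 2*((-209 + I)*(304 + I))/7 = 2*(-209 + I)*(304 + I)/7)
o = 17820 (o = -(-127072/7 + (2/7)*11² + (190/7)*11) = -(-127072/7 + (2/7)*121 + 2090/7) = -(-127072/7 + 242/7 + 2090/7) = -1*(-17820) = 17820)
-o = -1*17820 = -17820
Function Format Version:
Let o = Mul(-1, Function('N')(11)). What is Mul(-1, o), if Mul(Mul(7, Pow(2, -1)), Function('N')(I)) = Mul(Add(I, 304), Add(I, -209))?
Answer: -17820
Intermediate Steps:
Function('N')(I) = Mul(Rational(2, 7), Add(-209, I), Add(304, I)) (Function('N')(I) = Mul(Rational(2, 7), Mul(Add(I, 304), Add(I, -209))) = Mul(Rational(2, 7), Mul(Add(304, I), Add(-209, I))) = Mul(Rational(2, 7), Mul(Add(-209, I), Add(304, I))) = Mul(Rational(2, 7), Add(-209, I), Add(304, I)))
o = 17820 (o = Mul(-1, Add(Rational(-127072, 7), Mul(Rational(2, 7), Pow(11, 2)), Mul(Rational(190, 7), 11))) = Mul(-1, Add(Rational(-127072, 7), Mul(Rational(2, 7), 121), Rational(2090, 7))) = Mul(-1, Add(Rational(-127072, 7), Rational(242, 7), Rational(2090, 7))) = Mul(-1, -17820) = 17820)
Mul(-1, o) = Mul(-1, 17820) = -17820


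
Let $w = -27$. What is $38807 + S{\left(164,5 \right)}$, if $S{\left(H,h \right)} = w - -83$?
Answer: $38863$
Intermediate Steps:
$S{\left(H,h \right)} = 56$ ($S{\left(H,h \right)} = -27 - -83 = -27 + 83 = 56$)
$38807 + S{\left(164,5 \right)} = 38807 + 56 = 38863$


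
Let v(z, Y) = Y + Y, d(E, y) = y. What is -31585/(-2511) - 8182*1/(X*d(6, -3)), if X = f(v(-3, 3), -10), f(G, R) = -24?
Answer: -1015049/10044 ≈ -101.06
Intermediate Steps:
v(z, Y) = 2*Y
X = -24
-31585/(-2511) - 8182*1/(X*d(6, -3)) = -31585/(-2511) - 8182/((-3*(-24))) = -31585*(-1/2511) - 8182/72 = 31585/2511 - 8182*1/72 = 31585/2511 - 4091/36 = -1015049/10044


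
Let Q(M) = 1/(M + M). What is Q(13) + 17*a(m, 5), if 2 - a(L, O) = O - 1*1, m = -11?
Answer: -883/26 ≈ -33.962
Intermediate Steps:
Q(M) = 1/(2*M)
a(L, O) = 3 - O (a(L, O) = 2 - (O - 1*1) = 2 - (O - 1) = 2 - (-1 + O) = 2 + (1 - O) = 3 - O)
Q(13) + 17*a(m, 5) = (1/2)/13 + 17*(3 - 1*5) = (1/2)*(1/13) + 17*(3 - 5) = 1/26 + 17*(-2) = 1/26 - 34 = -883/26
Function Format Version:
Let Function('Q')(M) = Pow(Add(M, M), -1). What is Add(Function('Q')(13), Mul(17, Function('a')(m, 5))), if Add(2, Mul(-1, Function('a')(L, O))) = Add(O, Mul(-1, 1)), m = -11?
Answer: Rational(-883, 26) ≈ -33.962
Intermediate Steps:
Function('Q')(M) = Mul(Rational(1, 2), Pow(M, -1)) (Function('Q')(M) = Pow(Mul(2, M), -1) = Mul(Rational(1, 2), Pow(M, -1)))
Function('a')(L, O) = Add(3, Mul(-1, O)) (Function('a')(L, O) = Add(2, Mul(-1, Add(O, Mul(-1, 1)))) = Add(2, Mul(-1, Add(O, -1))) = Add(2, Mul(-1, Add(-1, O))) = Add(2, Add(1, Mul(-1, O))) = Add(3, Mul(-1, O)))
Add(Function('Q')(13), Mul(17, Function('a')(m, 5))) = Add(Mul(Rational(1, 2), Pow(13, -1)), Mul(17, Add(3, Mul(-1, 5)))) = Add(Mul(Rational(1, 2), Rational(1, 13)), Mul(17, Add(3, -5))) = Add(Rational(1, 26), Mul(17, -2)) = Add(Rational(1, 26), -34) = Rational(-883, 26)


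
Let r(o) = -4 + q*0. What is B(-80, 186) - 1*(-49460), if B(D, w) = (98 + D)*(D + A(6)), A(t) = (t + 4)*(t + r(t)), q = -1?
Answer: 48380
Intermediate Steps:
r(o) = -4 (r(o) = -4 - 1*0 = -4 + 0 = -4)
A(t) = (-4 + t)*(4 + t) (A(t) = (t + 4)*(t - 4) = (4 + t)*(-4 + t) = (-4 + t)*(4 + t))
B(D, w) = (20 + D)*(98 + D) (B(D, w) = (98 + D)*(D + (-16 + 6²)) = (98 + D)*(D + (-16 + 36)) = (98 + D)*(D + 20) = (98 + D)*(20 + D) = (20 + D)*(98 + D))
B(-80, 186) - 1*(-49460) = (1960 + (-80)² + 118*(-80)) - 1*(-49460) = (1960 + 6400 - 9440) + 49460 = -1080 + 49460 = 48380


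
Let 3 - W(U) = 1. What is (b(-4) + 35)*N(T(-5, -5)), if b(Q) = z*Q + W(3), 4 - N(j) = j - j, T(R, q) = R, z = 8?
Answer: 20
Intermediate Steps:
W(U) = 2 (W(U) = 3 - 1*1 = 3 - 1 = 2)
N(j) = 4 (N(j) = 4 - (j - j) = 4 - 1*0 = 4 + 0 = 4)
b(Q) = 2 + 8*Q (b(Q) = 8*Q + 2 = 2 + 8*Q)
(b(-4) + 35)*N(T(-5, -5)) = ((2 + 8*(-4)) + 35)*4 = ((2 - 32) + 35)*4 = (-30 + 35)*4 = 5*4 = 20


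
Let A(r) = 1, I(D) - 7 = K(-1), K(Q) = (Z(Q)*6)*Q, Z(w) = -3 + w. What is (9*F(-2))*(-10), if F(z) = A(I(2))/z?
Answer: 45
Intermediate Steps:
K(Q) = Q*(-18 + 6*Q) (K(Q) = ((-3 + Q)*6)*Q = (-18 + 6*Q)*Q = Q*(-18 + 6*Q))
I(D) = 31 (I(D) = 7 + 6*(-1)*(-3 - 1) = 7 + 6*(-1)*(-4) = 7 + 24 = 31)
F(z) = 1/z
(9*F(-2))*(-10) = (9/(-2))*(-10) = (9*(-½))*(-10) = -9/2*(-10) = 45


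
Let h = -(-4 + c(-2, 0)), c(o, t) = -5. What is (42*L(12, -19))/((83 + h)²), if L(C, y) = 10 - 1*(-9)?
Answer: 399/4232 ≈ 0.094282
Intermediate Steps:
L(C, y) = 19 (L(C, y) = 10 + 9 = 19)
h = 9 (h = -(-4 - 5) = -1*(-9) = 9)
(42*L(12, -19))/((83 + h)²) = (42*19)/((83 + 9)²) = 798/(92²) = 798/8464 = 798*(1/8464) = 399/4232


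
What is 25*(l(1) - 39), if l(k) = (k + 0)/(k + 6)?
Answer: -6800/7 ≈ -971.43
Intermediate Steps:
l(k) = k/(6 + k)
25*(l(1) - 39) = 25*(1/(6 + 1) - 39) = 25*(1/7 - 39) = 25*(1*(⅐) - 39) = 25*(⅐ - 39) = 25*(-272/7) = -6800/7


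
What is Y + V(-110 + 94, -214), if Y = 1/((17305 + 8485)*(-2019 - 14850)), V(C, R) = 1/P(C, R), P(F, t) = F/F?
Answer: 435051509/435051510 ≈ 1.0000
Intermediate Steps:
P(F, t) = 1
V(C, R) = 1 (V(C, R) = 1/1 = 1)
Y = -1/435051510 (Y = 1/(25790*(-16869)) = 1/(-435051510) = -1/435051510 ≈ -2.2986e-9)
Y + V(-110 + 94, -214) = -1/435051510 + 1 = 435051509/435051510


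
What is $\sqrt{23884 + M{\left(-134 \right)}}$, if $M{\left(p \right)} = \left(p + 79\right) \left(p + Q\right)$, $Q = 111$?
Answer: $\sqrt{25149} \approx 158.58$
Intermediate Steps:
$M{\left(p \right)} = \left(79 + p\right) \left(111 + p\right)$ ($M{\left(p \right)} = \left(p + 79\right) \left(p + 111\right) = \left(79 + p\right) \left(111 + p\right)$)
$\sqrt{23884 + M{\left(-134 \right)}} = \sqrt{23884 + \left(8769 + \left(-134\right)^{2} + 190 \left(-134\right)\right)} = \sqrt{23884 + \left(8769 + 17956 - 25460\right)} = \sqrt{23884 + 1265} = \sqrt{25149}$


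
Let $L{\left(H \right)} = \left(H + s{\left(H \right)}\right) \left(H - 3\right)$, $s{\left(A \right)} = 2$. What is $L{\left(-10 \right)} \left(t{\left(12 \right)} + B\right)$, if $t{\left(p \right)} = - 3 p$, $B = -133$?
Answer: $-17576$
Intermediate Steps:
$L{\left(H \right)} = \left(-3 + H\right) \left(2 + H\right)$ ($L{\left(H \right)} = \left(H + 2\right) \left(H - 3\right) = \left(2 + H\right) \left(-3 + H\right) = \left(-3 + H\right) \left(2 + H\right)$)
$L{\left(-10 \right)} \left(t{\left(12 \right)} + B\right) = \left(-6 + \left(-10\right)^{2} - -10\right) \left(\left(-3\right) 12 - 133\right) = \left(-6 + 100 + 10\right) \left(-36 - 133\right) = 104 \left(-169\right) = -17576$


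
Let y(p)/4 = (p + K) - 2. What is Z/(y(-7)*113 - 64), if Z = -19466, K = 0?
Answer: 9733/2066 ≈ 4.7110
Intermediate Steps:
y(p) = -8 + 4*p (y(p) = 4*((p + 0) - 2) = 4*(p - 2) = 4*(-2 + p) = -8 + 4*p)
Z/(y(-7)*113 - 64) = -19466/((-8 + 4*(-7))*113 - 64) = -19466/((-8 - 28)*113 - 64) = -19466/(-36*113 - 64) = -19466/(-4068 - 64) = -19466/(-4132) = -19466*(-1/4132) = 9733/2066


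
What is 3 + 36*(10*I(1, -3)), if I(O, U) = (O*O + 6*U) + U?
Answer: -7197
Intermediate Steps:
I(O, U) = O² + 7*U (I(O, U) = (O² + 6*U) + U = O² + 7*U)
3 + 36*(10*I(1, -3)) = 3 + 36*(10*(1² + 7*(-3))) = 3 + 36*(10*(1 - 21)) = 3 + 36*(10*(-20)) = 3 + 36*(-200) = 3 - 7200 = -7197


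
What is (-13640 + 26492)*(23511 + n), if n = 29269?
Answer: 678328560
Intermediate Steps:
(-13640 + 26492)*(23511 + n) = (-13640 + 26492)*(23511 + 29269) = 12852*52780 = 678328560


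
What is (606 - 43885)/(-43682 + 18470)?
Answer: 43279/25212 ≈ 1.7166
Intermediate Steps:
(606 - 43885)/(-43682 + 18470) = -43279/(-25212) = -43279*(-1/25212) = 43279/25212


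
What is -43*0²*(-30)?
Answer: 0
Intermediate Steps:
-43*0²*(-30) = -43*0*(-30) = 0*(-30) = 0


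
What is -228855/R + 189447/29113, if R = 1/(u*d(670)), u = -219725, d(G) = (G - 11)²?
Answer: 635766540685956590322/29113 ≈ 2.1838e+16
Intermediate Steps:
d(G) = (-11 + G)²
R = -1/95422392725 (R = 1/((-219725)*((-11 + 670)²)) = -1/(219725*(659²)) = -1/219725/434281 = -1/219725*1/434281 = -1/95422392725 ≈ -1.0480e-11)
-228855/R + 189447/29113 = -228855/(-1/95422392725) + 189447/29113 = -228855*(-95422392725) + 189447*(1/29113) = 21837891687079875 + 189447/29113 = 635766540685956590322/29113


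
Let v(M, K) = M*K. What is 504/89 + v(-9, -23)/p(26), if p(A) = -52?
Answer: 7785/4628 ≈ 1.6822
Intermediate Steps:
v(M, K) = K*M
504/89 + v(-9, -23)/p(26) = 504/89 - 23*(-9)/(-52) = 504*(1/89) + 207*(-1/52) = 504/89 - 207/52 = 7785/4628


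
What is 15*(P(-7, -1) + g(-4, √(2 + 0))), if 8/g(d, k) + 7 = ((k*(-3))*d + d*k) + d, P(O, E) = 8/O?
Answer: 1200/7 + 960*√2/7 ≈ 365.38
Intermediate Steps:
g(d, k) = 8/(-7 + d - 2*d*k) (g(d, k) = 8/(-7 + (((k*(-3))*d + d*k) + d)) = 8/(-7 + (((-3*k)*d + d*k) + d)) = 8/(-7 + ((-3*d*k + d*k) + d)) = 8/(-7 + (-2*d*k + d)) = 8/(-7 + (d - 2*d*k)) = 8/(-7 + d - 2*d*k))
15*(P(-7, -1) + g(-4, √(2 + 0))) = 15*(8/(-7) - 8/(7 - 1*(-4) + 2*(-4)*√(2 + 0))) = 15*(8*(-⅐) - 8/(7 + 4 + 2*(-4)*√2)) = 15*(-8/7 - 8/(7 + 4 - 8*√2)) = 15*(-8/7 - 8/(11 - 8*√2)) = -120/7 - 120/(11 - 8*√2)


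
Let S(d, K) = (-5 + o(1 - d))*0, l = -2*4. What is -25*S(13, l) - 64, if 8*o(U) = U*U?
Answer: -64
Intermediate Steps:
o(U) = U²/8 (o(U) = (U*U)/8 = U²/8)
l = -8
S(d, K) = 0 (S(d, K) = (-5 + (1 - d)²/8)*0 = 0)
-25*S(13, l) - 64 = -25*0 - 64 = 0 - 64 = -64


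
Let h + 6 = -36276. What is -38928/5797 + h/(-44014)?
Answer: -751525119/127574579 ≈ -5.8909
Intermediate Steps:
h = -36282 (h = -6 - 36276 = -36282)
-38928/5797 + h/(-44014) = -38928/5797 - 36282/(-44014) = -38928*1/5797 - 36282*(-1/44014) = -38928/5797 + 18141/22007 = -751525119/127574579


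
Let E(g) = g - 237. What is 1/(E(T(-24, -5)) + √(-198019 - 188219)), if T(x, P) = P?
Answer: -121/222401 - I*√386238/444802 ≈ -0.00054406 - 0.0013972*I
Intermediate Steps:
E(g) = -237 + g
1/(E(T(-24, -5)) + √(-198019 - 188219)) = 1/((-237 - 5) + √(-198019 - 188219)) = 1/(-242 + √(-386238)) = 1/(-242 + I*√386238)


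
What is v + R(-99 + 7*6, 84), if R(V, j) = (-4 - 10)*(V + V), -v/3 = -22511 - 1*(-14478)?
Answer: 25695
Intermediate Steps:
v = 24099 (v = -3*(-22511 - 1*(-14478)) = -3*(-22511 + 14478) = -3*(-8033) = 24099)
R(V, j) = -28*V
v + R(-99 + 7*6, 84) = 24099 - 28*(-99 + 7*6) = 24099 - 28*(-99 + 42) = 24099 - 28*(-57) = 24099 + 1596 = 25695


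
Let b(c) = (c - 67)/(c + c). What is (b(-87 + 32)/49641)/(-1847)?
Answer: -61/5042780985 ≈ -1.2097e-8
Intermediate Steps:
b(c) = (-67 + c)/(2*c) (b(c) = (-67 + c)/((2*c)) = (-67 + c)*(1/(2*c)) = (-67 + c)/(2*c))
(b(-87 + 32)/49641)/(-1847) = (((-67 + (-87 + 32))/(2*(-87 + 32)))/49641)/(-1847) = (((½)*(-67 - 55)/(-55))*(1/49641))*(-1/1847) = (((½)*(-1/55)*(-122))*(1/49641))*(-1/1847) = ((61/55)*(1/49641))*(-1/1847) = (61/2730255)*(-1/1847) = -61/5042780985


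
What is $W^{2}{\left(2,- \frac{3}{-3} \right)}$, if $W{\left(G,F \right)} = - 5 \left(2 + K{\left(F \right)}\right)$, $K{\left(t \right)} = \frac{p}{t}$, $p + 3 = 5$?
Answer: $400$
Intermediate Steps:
$p = 2$ ($p = -3 + 5 = 2$)
$K{\left(t \right)} = \frac{2}{t}$
$W{\left(G,F \right)} = -10 - \frac{10}{F}$ ($W{\left(G,F \right)} = - 5 \left(2 + \frac{2}{F}\right) = -10 - \frac{10}{F}$)
$W^{2}{\left(2,- \frac{3}{-3} \right)} = \left(-10 - \frac{10}{\left(-3\right) \frac{1}{-3}}\right)^{2} = \left(-10 - \frac{10}{\left(-3\right) \left(- \frac{1}{3}\right)}\right)^{2} = \left(-10 - \frac{10}{1}\right)^{2} = \left(-10 - 10\right)^{2} = \left(-20\right)^{2} = 400$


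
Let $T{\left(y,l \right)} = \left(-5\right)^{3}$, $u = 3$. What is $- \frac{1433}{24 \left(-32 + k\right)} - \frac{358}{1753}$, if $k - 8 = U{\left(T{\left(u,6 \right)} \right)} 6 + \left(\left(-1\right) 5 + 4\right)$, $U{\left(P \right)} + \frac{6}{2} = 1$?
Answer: $\frac{2194145}{1556664} \approx 1.4095$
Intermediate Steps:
$T{\left(y,l \right)} = -125$
$U{\left(P \right)} = -2$ ($U{\left(P \right)} = -3 + 1 = -2$)
$k = -5$ ($k = 8 + \left(\left(-2\right) 6 + \left(\left(-1\right) 5 + 4\right)\right) = 8 + \left(-12 + \left(-5 + 4\right)\right) = 8 - 13 = -5$)
$- \frac{1433}{24 \left(-32 + k\right)} - \frac{358}{1753} = - \frac{1433}{24 \left(-32 - 5\right)} - \frac{358}{1753} = - \frac{1433}{24 \left(-37\right)} - \frac{358}{1753} = - \frac{1433}{-888} - \frac{358}{1753} = \left(-1433\right) \left(- \frac{1}{888}\right) - \frac{358}{1753} = \frac{1433}{888} - \frac{358}{1753} = \frac{2194145}{1556664}$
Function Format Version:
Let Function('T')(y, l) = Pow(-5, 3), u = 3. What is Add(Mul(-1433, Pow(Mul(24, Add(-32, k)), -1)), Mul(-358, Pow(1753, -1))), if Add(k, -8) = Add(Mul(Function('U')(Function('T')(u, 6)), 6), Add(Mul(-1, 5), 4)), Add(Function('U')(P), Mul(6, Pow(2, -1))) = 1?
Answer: Rational(2194145, 1556664) ≈ 1.4095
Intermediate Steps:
Function('T')(y, l) = -125
Function('U')(P) = -2 (Function('U')(P) = Add(-3, 1) = -2)
k = -5 (k = Add(8, Add(Mul(-2, 6), Add(Mul(-1, 5), 4))) = Add(8, Add(-12, Add(-5, 4))) = Add(8, Add(-12, -1)) = Add(8, -13) = -5)
Add(Mul(-1433, Pow(Mul(24, Add(-32, k)), -1)), Mul(-358, Pow(1753, -1))) = Add(Mul(-1433, Pow(Mul(24, Add(-32, -5)), -1)), Mul(-358, Pow(1753, -1))) = Add(Mul(-1433, Pow(Mul(24, -37), -1)), Mul(-358, Rational(1, 1753))) = Add(Mul(-1433, Pow(-888, -1)), Rational(-358, 1753)) = Add(Mul(-1433, Rational(-1, 888)), Rational(-358, 1753)) = Add(Rational(1433, 888), Rational(-358, 1753)) = Rational(2194145, 1556664)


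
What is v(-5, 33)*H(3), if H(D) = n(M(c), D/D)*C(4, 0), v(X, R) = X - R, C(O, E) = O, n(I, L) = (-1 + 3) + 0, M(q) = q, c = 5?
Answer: -304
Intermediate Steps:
n(I, L) = 2 (n(I, L) = 2 + 0 = 2)
H(D) = 8 (H(D) = 2*4 = 8)
v(-5, 33)*H(3) = (-5 - 1*33)*8 = (-5 - 33)*8 = -38*8 = -304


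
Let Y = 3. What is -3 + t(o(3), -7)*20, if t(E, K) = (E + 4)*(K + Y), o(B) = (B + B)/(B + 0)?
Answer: -483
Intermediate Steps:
o(B) = 2 (o(B) = (2*B)/B = 2)
t(E, K) = (3 + K)*(4 + E) (t(E, K) = (E + 4)*(K + 3) = (4 + E)*(3 + K) = (3 + K)*(4 + E))
-3 + t(o(3), -7)*20 = -3 + (12 + 3*2 + 4*(-7) + 2*(-7))*20 = -3 + (12 + 6 - 28 - 14)*20 = -3 - 24*20 = -3 - 480 = -483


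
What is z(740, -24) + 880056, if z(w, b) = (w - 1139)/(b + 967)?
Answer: 829892409/943 ≈ 8.8006e+5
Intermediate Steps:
z(w, b) = (-1139 + w)/(967 + b)
z(740, -24) + 880056 = (-1139 + 740)/(967 - 24) + 880056 = -399/943 + 880056 = 829892409/943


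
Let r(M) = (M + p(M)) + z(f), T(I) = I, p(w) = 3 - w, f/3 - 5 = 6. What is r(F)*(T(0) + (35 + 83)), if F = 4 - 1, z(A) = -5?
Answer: -236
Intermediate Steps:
f = 33 (f = 15 + 3*6 = 15 + 18 = 33)
F = 3
r(M) = -2 (r(M) = (M + (3 - M)) - 5 = 3 - 5 = -2)
r(F)*(T(0) + (35 + 83)) = -2*(0 + (35 + 83)) = -2*(0 + 118) = -2*118 = -236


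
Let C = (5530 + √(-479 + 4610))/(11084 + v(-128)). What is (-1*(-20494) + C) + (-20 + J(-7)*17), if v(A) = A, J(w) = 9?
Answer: 112997471/5478 + 3*√51/3652 ≈ 20628.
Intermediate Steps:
C = 2765/5478 + 3*√51/3652 (C = (5530 + √(-479 + 4610))/(11084 - 128) = (5530 + √4131)/10956 = (5530 + 9*√51)*(1/10956) = 2765/5478 + 3*√51/3652 ≈ 0.51061)
(-1*(-20494) + C) + (-20 + J(-7)*17) = (-1*(-20494) + (2765/5478 + 3*√51/3652)) + (-20 + 9*17) = (20494 + (2765/5478 + 3*√51/3652)) + (-20 + 153) = (112268897/5478 + 3*√51/3652) + 133 = 112997471/5478 + 3*√51/3652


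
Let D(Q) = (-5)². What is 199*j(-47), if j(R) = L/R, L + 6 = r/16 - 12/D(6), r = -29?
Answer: 660083/18800 ≈ 35.111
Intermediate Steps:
D(Q) = 25
L = -3317/400 (L = -6 + (-29/16 - 12/25) = -6 - 917/400 = -3317/400 ≈ -8.2925)
j(R) = -3317/(400*R)
199*j(-47) = 199*(-3317/400/(-47)) = 199*(-3317/400*(-1/47)) = 199*(3317/18800) = 660083/18800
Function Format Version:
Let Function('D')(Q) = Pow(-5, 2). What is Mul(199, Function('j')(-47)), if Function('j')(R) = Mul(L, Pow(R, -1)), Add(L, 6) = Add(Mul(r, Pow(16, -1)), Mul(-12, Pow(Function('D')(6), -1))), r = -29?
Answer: Rational(660083, 18800) ≈ 35.111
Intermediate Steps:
Function('D')(Q) = 25
L = Rational(-3317, 400) (L = Add(-6, Add(Mul(-29, Pow(16, -1)), Mul(-12, Pow(25, -1)))) = Add(-6, Add(Mul(-29, Rational(1, 16)), Mul(-12, Rational(1, 25)))) = Add(-6, Add(Rational(-29, 16), Rational(-12, 25))) = Add(-6, Rational(-917, 400)) = Rational(-3317, 400) ≈ -8.2925)
Function('j')(R) = Mul(Rational(-3317, 400), Pow(R, -1))
Mul(199, Function('j')(-47)) = Mul(199, Mul(Rational(-3317, 400), Pow(-47, -1))) = Mul(199, Mul(Rational(-3317, 400), Rational(-1, 47))) = Mul(199, Rational(3317, 18800)) = Rational(660083, 18800)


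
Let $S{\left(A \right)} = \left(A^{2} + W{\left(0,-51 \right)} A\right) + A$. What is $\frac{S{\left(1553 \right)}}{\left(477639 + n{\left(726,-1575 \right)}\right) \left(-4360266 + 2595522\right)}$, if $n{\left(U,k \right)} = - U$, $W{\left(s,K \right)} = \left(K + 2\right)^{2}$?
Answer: $- \frac{6142115}{841629355272} \approx -7.2979 \cdot 10^{-6}$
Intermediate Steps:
$W{\left(s,K \right)} = \left(2 + K\right)^{2}$
$S{\left(A \right)} = A^{2} + 2402 A$ ($S{\left(A \right)} = \left(A^{2} + \left(2 - 51\right)^{2} A\right) + A = \left(A^{2} + \left(-49\right)^{2} A\right) + A = \left(A^{2} + 2401 A\right) + A = A^{2} + 2402 A$)
$\frac{S{\left(1553 \right)}}{\left(477639 + n{\left(726,-1575 \right)}\right) \left(-4360266 + 2595522\right)} = \frac{1553 \left(2402 + 1553\right)}{\left(477639 - 726\right) \left(-4360266 + 2595522\right)} = \frac{1553 \cdot 3955}{\left(477639 - 726\right) \left(-1764744\right)} = \frac{6142115}{476913 \left(-1764744\right)} = \frac{6142115}{-841629355272} = 6142115 \left(- \frac{1}{841629355272}\right) = - \frac{6142115}{841629355272}$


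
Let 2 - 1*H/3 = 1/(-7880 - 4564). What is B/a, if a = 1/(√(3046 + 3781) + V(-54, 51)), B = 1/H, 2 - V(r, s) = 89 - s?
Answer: -149328/24889 + 4148*√6827/24889 ≈ 7.7706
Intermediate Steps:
H = 24889/4148 (H = 6 - 3/(-7880 - 4564) = 6 - 3/(-12444) = 6 - 3*(-1/12444) = 6 + 1/4148 = 24889/4148 ≈ 6.0002)
V(r, s) = -87 + s (V(r, s) = 2 - (89 - s) = 2 + (-89 + s) = -87 + s)
B = 4148/24889 (B = 1/(24889/4148) = 4148/24889 ≈ 0.16666)
a = 1/(-36 + √6827) (a = 1/(√(3046 + 3781) + (-87 + 51)) = 1/(√6827 - 36) = 1/(-36 + √6827) ≈ 0.021447)
B/a = 4148/(24889*(36/5531 + √6827/5531))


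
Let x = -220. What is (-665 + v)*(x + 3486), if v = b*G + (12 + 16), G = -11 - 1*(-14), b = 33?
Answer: -1757108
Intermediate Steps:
G = 3 (G = -11 + 14 = 3)
v = 127 (v = 33*3 + (12 + 16) = 99 + 28 = 127)
(-665 + v)*(x + 3486) = (-665 + 127)*(-220 + 3486) = -538*3266 = -1757108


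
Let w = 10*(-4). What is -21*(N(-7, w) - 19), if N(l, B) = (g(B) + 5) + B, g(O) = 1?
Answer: 1113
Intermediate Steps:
w = -40
N(l, B) = 6 + B (N(l, B) = (1 + 5) + B = 6 + B)
-21*(N(-7, w) - 19) = -21*((6 - 40) - 19) = -21*(-34 - 19) = -21*(-53) = 1113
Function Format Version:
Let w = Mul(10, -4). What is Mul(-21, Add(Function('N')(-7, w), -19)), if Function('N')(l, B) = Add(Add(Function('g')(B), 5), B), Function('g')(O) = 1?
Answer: 1113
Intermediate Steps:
w = -40
Function('N')(l, B) = Add(6, B) (Function('N')(l, B) = Add(Add(1, 5), B) = Add(6, B))
Mul(-21, Add(Function('N')(-7, w), -19)) = Mul(-21, Add(Add(6, -40), -19)) = Mul(-21, Add(-34, -19)) = Mul(-21, -53) = 1113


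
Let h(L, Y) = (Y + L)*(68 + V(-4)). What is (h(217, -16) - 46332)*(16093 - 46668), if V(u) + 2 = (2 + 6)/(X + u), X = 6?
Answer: 986410650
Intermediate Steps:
V(u) = -2 + 8/(6 + u) (V(u) = -2 + (2 + 6)/(6 + u) = -2 + 8/(6 + u))
h(L, Y) = 70*L + 70*Y (h(L, Y) = (Y + L)*(68 + 2*(-2 - 1*(-4))/(6 - 4)) = (L + Y)*(68 + 2*(-2 + 4)/2) = (L + Y)*(68 + 2*(½)*2) = (L + Y)*(68 + 2) = (L + Y)*70 = 70*L + 70*Y)
(h(217, -16) - 46332)*(16093 - 46668) = ((70*217 + 70*(-16)) - 46332)*(16093 - 46668) = ((15190 - 1120) - 46332)*(-30575) = (14070 - 46332)*(-30575) = -32262*(-30575) = 986410650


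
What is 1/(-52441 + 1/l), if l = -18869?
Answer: -18869/989509230 ≈ -1.9069e-5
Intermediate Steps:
1/(-52441 + 1/l) = 1/(-52441 + 1/(-18869)) = 1/(-52441 - 1/18869) = 1/(-989509230/18869) = -18869/989509230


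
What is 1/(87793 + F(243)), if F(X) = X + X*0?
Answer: 1/88036 ≈ 1.1359e-5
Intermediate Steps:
F(X) = X (F(X) = X + 0 = X)
1/(87793 + F(243)) = 1/(87793 + 243) = 1/88036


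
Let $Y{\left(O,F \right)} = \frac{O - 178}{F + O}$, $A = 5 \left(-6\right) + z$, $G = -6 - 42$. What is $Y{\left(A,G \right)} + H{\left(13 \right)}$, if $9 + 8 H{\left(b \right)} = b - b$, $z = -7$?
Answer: $\frac{191}{136} \approx 1.4044$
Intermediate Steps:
$H{\left(b \right)} = - \frac{9}{8}$ ($H{\left(b \right)} = - \frac{9}{8} + \frac{b - b}{8} = - \frac{9}{8} + \frac{1}{8} \cdot 0 = - \frac{9}{8} + 0 = - \frac{9}{8}$)
$G = -48$ ($G = -6 - 42 = -48$)
$A = -37$ ($A = 5 \left(-6\right) - 7 = -30 - 7 = -37$)
$Y{\left(O,F \right)} = \frac{-178 + O}{F + O}$
$Y{\left(A,G \right)} + H{\left(13 \right)} = \frac{-178 - 37}{-48 - 37} - \frac{9}{8} = \frac{1}{-85} \left(-215\right) - \frac{9}{8} = \left(- \frac{1}{85}\right) \left(-215\right) - \frac{9}{8} = \frac{43}{17} - \frac{9}{8} = \frac{191}{136}$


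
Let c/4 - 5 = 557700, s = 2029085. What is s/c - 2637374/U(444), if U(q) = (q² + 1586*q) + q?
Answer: -202687543037/100583658324 ≈ -2.0151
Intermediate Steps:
c = 2230820 (c = 20 + 4*557700 = 20 + 2230800 = 2230820)
U(q) = q² + 1587*q
s/c - 2637374/U(444) = 2029085/2230820 - 2637374*1/(444*(1587 + 444)) = 2029085*(1/2230820) - 2637374/(444*2031) = 405817/446164 - 2637374/901764 = 405817/446164 - 2637374*1/901764 = 405817/446164 - 1318687/450882 = -202687543037/100583658324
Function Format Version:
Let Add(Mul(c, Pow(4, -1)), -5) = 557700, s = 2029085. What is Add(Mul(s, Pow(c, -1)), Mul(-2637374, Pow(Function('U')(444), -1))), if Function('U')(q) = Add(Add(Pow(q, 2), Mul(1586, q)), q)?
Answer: Rational(-202687543037, 100583658324) ≈ -2.0151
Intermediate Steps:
c = 2230820 (c = Add(20, Mul(4, 557700)) = Add(20, 2230800) = 2230820)
Function('U')(q) = Add(Pow(q, 2), Mul(1587, q))
Add(Mul(s, Pow(c, -1)), Mul(-2637374, Pow(Function('U')(444), -1))) = Add(Mul(2029085, Pow(2230820, -1)), Mul(-2637374, Pow(Mul(444, Add(1587, 444)), -1))) = Add(Mul(2029085, Rational(1, 2230820)), Mul(-2637374, Pow(Mul(444, 2031), -1))) = Add(Rational(405817, 446164), Mul(-2637374, Pow(901764, -1))) = Add(Rational(405817, 446164), Mul(-2637374, Rational(1, 901764))) = Add(Rational(405817, 446164), Rational(-1318687, 450882)) = Rational(-202687543037, 100583658324)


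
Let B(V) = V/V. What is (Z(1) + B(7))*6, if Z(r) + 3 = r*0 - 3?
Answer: -30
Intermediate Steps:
B(V) = 1
Z(r) = -6 (Z(r) = -3 + (r*0 - 3) = -3 + (0 - 3) = -3 - 3 = -6)
(Z(1) + B(7))*6 = (-6 + 1)*6 = -5*6 = -30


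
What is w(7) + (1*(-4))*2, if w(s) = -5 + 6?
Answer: -7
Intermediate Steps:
w(s) = 1
w(7) + (1*(-4))*2 = 1 + (1*(-4))*2 = 1 - 4*2 = 1 - 8 = -7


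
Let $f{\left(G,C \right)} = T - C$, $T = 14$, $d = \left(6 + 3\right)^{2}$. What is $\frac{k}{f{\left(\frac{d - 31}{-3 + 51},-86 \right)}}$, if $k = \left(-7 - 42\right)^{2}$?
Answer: $\frac{2401}{100} \approx 24.01$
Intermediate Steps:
$d = 81$ ($d = 9^{2} = 81$)
$k = 2401$ ($k = \left(-49\right)^{2} = 2401$)
$f{\left(G,C \right)} = 14 - C$
$\frac{k}{f{\left(\frac{d - 31}{-3 + 51},-86 \right)}} = \frac{2401}{14 - -86} = \frac{2401}{14 + 86} = \frac{2401}{100}$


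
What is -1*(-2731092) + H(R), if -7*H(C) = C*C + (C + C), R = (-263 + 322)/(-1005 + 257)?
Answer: 10696398373359/3916528 ≈ 2.7311e+6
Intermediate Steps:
R = -59/748 (R = 59/(-748) = 59*(-1/748) = -59/748 ≈ -0.078877)
H(C) = -2*C/7 - C²/7 (H(C) = -(C*C + (C + C))/7 = -(C² + 2*C)/7 = -2*C/7 - C²/7)
-1*(-2731092) + H(R) = -1*(-2731092) - ⅐*(-59/748)*(2 - 59/748) = 2731092 - ⅐*(-59/748)*1437/748 = 2731092 + 84783/3916528 = 10696398373359/3916528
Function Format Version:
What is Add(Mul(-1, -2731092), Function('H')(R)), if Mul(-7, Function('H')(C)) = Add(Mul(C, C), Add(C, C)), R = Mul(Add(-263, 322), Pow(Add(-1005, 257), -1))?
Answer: Rational(10696398373359, 3916528) ≈ 2.7311e+6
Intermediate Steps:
R = Rational(-59, 748) (R = Mul(59, Pow(-748, -1)) = Mul(59, Rational(-1, 748)) = Rational(-59, 748) ≈ -0.078877)
Function('H')(C) = Add(Mul(Rational(-2, 7), C), Mul(Rational(-1, 7), Pow(C, 2))) (Function('H')(C) = Mul(Rational(-1, 7), Add(Mul(C, C), Add(C, C))) = Mul(Rational(-1, 7), Add(Pow(C, 2), Mul(2, C))) = Add(Mul(Rational(-2, 7), C), Mul(Rational(-1, 7), Pow(C, 2))))
Add(Mul(-1, -2731092), Function('H')(R)) = Add(Mul(-1, -2731092), Mul(Rational(-1, 7), Rational(-59, 748), Add(2, Rational(-59, 748)))) = Add(2731092, Mul(Rational(-1, 7), Rational(-59, 748), Rational(1437, 748))) = Add(2731092, Rational(84783, 3916528)) = Rational(10696398373359, 3916528)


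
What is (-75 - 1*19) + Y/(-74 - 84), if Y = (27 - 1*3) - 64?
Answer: -7406/79 ≈ -93.747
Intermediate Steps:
Y = -40 (Y = (27 - 3) - 64 = 24 - 64 = -40)
(-75 - 1*19) + Y/(-74 - 84) = (-75 - 1*19) - 40/(-74 - 84) = (-75 - 19) - 40/(-158) = -94 - 1/158*(-40) = -94 + 20/79 = -7406/79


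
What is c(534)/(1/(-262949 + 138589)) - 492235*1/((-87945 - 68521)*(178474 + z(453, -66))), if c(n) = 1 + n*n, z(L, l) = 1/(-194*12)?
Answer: -1152690375726859502916820/32504831318743 ≈ -3.5462e+10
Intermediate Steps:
z(L, l) = -1/2328 (z(L, l) = -1/194*1/12 = -1/2328)
c(n) = 1 + n²
c(534)/(1/(-262949 + 138589)) - 492235*1/((-87945 - 68521)*(178474 + z(453, -66))) = (1 + 534²)/(1/(-262949 + 138589)) - 492235*1/((-87945 - 68521)*(178474 - 1/2328)) = (1 + 285156)/(1/(-124360)) - 492235/((-156466*415487471/2328)) = 285157/(-1/124360) - 492235/(-32504831318743/1164) = 285157*(-124360) - 492235*(-1164/32504831318743) = -35462124520 + 572961540/32504831318743 = -1152690375726859502916820/32504831318743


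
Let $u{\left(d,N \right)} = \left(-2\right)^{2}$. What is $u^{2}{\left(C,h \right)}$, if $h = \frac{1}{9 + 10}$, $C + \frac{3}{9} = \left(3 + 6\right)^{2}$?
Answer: $16$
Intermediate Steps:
$C = \frac{242}{3}$ ($C = - \frac{1}{3} + \left(3 + 6\right)^{2} = - \frac{1}{3} + 9^{2} = - \frac{1}{3} + 81 = \frac{242}{3} \approx 80.667$)
$h = \frac{1}{19} \approx 0.052632$
$u{\left(d,N \right)} = 4$
$u^{2}{\left(C,h \right)} = 4^{2} = 16$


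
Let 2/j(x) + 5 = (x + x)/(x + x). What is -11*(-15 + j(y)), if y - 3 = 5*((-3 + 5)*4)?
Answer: 341/2 ≈ 170.50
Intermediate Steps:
y = 43 (y = 3 + 5*((-3 + 5)*4) = 3 + 5*(2*4) = 3 + 5*8 = 3 + 40 = 43)
j(x) = -1/2 (j(x) = 2/(-5 + (x + x)/(x + x)) = 2/(-5 + (2*x)/((2*x))) = 2/(-5 + (2*x)*(1/(2*x))) = 2/(-5 + 1) = 2/(-4) = 2*(-1/4) = -1/2)
-11*(-15 + j(y)) = -11*(-15 - 1/2) = -11*(-31/2) = 341/2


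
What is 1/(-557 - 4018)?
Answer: -1/4575 ≈ -0.00021858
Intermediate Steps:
1/(-557 - 4018) = 1/(-4575) = -1/4575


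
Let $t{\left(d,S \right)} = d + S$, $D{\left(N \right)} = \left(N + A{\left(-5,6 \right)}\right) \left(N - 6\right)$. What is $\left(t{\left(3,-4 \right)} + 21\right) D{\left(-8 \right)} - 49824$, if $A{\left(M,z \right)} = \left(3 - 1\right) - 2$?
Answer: $-47584$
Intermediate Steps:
$A{\left(M,z \right)} = 0$ ($A{\left(M,z \right)} = 2 - 2 = 0$)
$D{\left(N \right)} = N \left(-6 + N\right)$ ($D{\left(N \right)} = \left(N + 0\right) \left(N - 6\right) = N \left(-6 + N\right)$)
$t{\left(d,S \right)} = S + d$
$\left(t{\left(3,-4 \right)} + 21\right) D{\left(-8 \right)} - 49824 = \left(\left(-4 + 3\right) + 21\right) \left(- 8 \left(-6 - 8\right)\right) - 49824 = \left(-1 + 21\right) \left(\left(-8\right) \left(-14\right)\right) - 49824 = 20 \cdot 112 - 49824 = 2240 - 49824 = -47584$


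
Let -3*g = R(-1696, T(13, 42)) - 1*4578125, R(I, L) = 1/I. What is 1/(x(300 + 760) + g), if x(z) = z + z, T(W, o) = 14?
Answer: 1696/2591762187 ≈ 6.5438e-7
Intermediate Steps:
x(z) = 2*z
g = 2588166667/1696 (g = -(1/(-1696) - 1*4578125)/3 = -(-1/1696 - 4578125)/3 = -⅓*(-7764500001/1696) = 2588166667/1696 ≈ 1.5260e+6)
1/(x(300 + 760) + g) = 1/(2*(300 + 760) + 2588166667/1696) = 1/(2*1060 + 2588166667/1696) = 1/(2120 + 2588166667/1696) = 1/(2591762187/1696) = 1696/2591762187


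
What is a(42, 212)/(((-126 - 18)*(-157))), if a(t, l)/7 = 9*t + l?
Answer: 2065/11304 ≈ 0.18268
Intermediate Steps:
a(t, l) = 7*l + 63*t (a(t, l) = 7*(9*t + l) = 7*(l + 9*t) = 7*l + 63*t)
a(42, 212)/(((-126 - 18)*(-157))) = (7*212 + 63*42)/(((-126 - 18)*(-157))) = (1484 + 2646)/((-144*(-157))) = 4130/22608 = 4130*(1/22608) = 2065/11304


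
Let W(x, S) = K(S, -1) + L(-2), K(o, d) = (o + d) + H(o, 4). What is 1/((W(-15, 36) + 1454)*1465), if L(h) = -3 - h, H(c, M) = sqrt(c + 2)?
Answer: 744/1621832645 - sqrt(38)/3243665290 ≈ 4.5684e-7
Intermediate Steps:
H(c, M) = sqrt(2 + c)
K(o, d) = d + o + sqrt(2 + o) (K(o, d) = (o + d) + sqrt(2 + o) = (d + o) + sqrt(2 + o) = d + o + sqrt(2 + o))
W(x, S) = -2 + S + sqrt(2 + S) (W(x, S) = (-1 + S + sqrt(2 + S)) + (-3 - 1*(-2)) = (-1 + S + sqrt(2 + S)) + (-3 + 2) = (-1 + S + sqrt(2 + S)) - 1 = -2 + S + sqrt(2 + S))
1/((W(-15, 36) + 1454)*1465) = 1/(((-2 + 36 + sqrt(2 + 36)) + 1454)*1465) = 1/(((-2 + 36 + sqrt(38)) + 1454)*1465) = 1/(((34 + sqrt(38)) + 1454)*1465) = 1/((1488 + sqrt(38))*1465) = 1/(2179920 + 1465*sqrt(38))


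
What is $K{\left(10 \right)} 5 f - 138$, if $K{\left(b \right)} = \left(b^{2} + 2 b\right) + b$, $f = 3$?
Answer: $1812$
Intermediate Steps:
$K{\left(b \right)} = b^{2} + 3 b$
$K{\left(10 \right)} 5 f - 138 = 10 \left(3 + 10\right) 5 \cdot 3 - 138 = 10 \cdot 13 \cdot 15 - 138 = 130 \cdot 15 - 138 = 1950 - 138 = 1812$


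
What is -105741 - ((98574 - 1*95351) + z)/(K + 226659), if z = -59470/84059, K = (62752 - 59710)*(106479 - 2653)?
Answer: -68520522212415416/648003349749 ≈ -1.0574e+5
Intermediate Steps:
K = 315838692 (K = 3042*103826 = 315838692)
z = -59470/84059 (z = -59470*1/84059 = -59470/84059 ≈ -0.70748)
-105741 - ((98574 - 1*95351) + z)/(K + 226659) = -105741 - ((98574 - 1*95351) - 59470/84059)/(315838692 + 226659) = -105741 - ((98574 - 95351) - 59470/84059)/316065351 = -105741 - (3223 - 59470/84059)/316065351 = -105741 - 270862687/(84059*316065351) = -105741 - 1*6606407/648003349749 = -105741 - 6606407/648003349749 = -68520522212415416/648003349749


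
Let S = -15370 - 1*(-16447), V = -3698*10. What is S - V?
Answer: 38057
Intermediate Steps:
V = -36980
S = 1077 (S = -15370 + 16447 = 1077)
S - V = 1077 - 1*(-36980) = 1077 + 36980 = 38057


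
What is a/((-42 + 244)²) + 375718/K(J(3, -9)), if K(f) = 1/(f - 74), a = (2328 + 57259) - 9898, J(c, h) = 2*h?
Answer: -1410433299335/40804 ≈ -3.4566e+7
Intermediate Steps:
a = 49689 (a = 59587 - 9898 = 49689)
K(f) = 1/(-74 + f)
a/((-42 + 244)²) + 375718/K(J(3, -9)) = 49689/((-42 + 244)²) + 375718/(1/(-74 + 2*(-9))) = 49689/(202²) + 375718/(1/(-74 - 18)) = 49689/40804 + 375718/(1/(-92)) = 49689*(1/40804) + 375718/(-1/92) = 49689/40804 + 375718*(-92) = 49689/40804 - 34566056 = -1410433299335/40804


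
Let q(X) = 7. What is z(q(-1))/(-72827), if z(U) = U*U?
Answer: -49/72827 ≈ -0.00067283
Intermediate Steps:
z(U) = U**2
z(q(-1))/(-72827) = 7**2/(-72827) = 49*(-1/72827) = -49/72827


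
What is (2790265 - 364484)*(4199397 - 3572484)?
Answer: 1520753644053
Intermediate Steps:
(2790265 - 364484)*(4199397 - 3572484) = 2425781*626913 = 1520753644053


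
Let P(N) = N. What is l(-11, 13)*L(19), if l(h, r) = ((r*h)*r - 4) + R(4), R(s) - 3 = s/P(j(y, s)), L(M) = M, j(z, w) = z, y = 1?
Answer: -35264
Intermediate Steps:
R(s) = 3 + s (R(s) = 3 + s/1 = 3 + s*1 = 3 + s)
l(h, r) = 3 + h*r**2 (l(h, r) = ((r*h)*r - 4) + (3 + 4) = ((h*r)*r - 4) + 7 = (h*r**2 - 4) + 7 = (-4 + h*r**2) + 7 = 3 + h*r**2)
l(-11, 13)*L(19) = (3 - 11*13**2)*19 = (3 - 11*169)*19 = (3 - 1859)*19 = -1856*19 = -35264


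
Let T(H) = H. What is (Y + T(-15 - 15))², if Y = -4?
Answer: 1156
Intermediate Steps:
(Y + T(-15 - 15))² = (-4 + (-15 - 15))² = (-4 - 30)² = (-34)² = 1156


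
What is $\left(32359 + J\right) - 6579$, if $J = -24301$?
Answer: $1479$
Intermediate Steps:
$\left(32359 + J\right) - 6579 = \left(32359 - 24301\right) - 6579 = 8058 - 6579 = 1479$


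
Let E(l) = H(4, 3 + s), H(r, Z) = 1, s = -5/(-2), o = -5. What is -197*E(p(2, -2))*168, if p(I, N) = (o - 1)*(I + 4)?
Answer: -33096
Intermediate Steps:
s = 5/2 (s = -5*(-½) = 5/2 ≈ 2.5000)
p(I, N) = -24 - 6*I (p(I, N) = (-5 - 1)*(I + 4) = -6*(4 + I) = -24 - 6*I)
E(l) = 1
-197*E(p(2, -2))*168 = -197*1*168 = -197*168 = -33096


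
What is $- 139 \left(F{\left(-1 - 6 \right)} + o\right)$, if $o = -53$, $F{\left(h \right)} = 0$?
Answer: $7367$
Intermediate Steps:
$- 139 \left(F{\left(-1 - 6 \right)} + o\right) = - 139 \left(0 - 53\right) = \left(-139\right) \left(-53\right) = 7367$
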